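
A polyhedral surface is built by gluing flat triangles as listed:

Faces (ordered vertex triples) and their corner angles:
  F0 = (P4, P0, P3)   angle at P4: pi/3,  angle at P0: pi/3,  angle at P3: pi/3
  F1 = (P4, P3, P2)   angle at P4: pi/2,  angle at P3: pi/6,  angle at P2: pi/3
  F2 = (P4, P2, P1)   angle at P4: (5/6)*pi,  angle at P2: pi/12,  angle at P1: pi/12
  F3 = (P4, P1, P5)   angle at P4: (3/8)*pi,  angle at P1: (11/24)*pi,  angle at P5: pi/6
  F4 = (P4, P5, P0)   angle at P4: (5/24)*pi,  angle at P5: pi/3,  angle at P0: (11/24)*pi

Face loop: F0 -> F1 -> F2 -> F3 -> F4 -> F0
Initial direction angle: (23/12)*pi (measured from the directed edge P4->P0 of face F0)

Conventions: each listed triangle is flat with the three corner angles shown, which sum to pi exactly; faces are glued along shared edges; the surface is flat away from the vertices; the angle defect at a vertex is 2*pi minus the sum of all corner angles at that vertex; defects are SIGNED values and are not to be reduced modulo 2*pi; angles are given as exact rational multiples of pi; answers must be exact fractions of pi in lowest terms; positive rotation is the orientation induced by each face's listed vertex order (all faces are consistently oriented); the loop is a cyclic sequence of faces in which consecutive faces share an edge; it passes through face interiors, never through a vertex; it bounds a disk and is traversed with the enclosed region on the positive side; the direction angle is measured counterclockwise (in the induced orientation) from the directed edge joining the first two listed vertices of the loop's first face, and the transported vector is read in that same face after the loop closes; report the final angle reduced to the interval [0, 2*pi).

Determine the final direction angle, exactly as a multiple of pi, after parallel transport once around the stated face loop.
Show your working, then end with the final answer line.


enclosed vertex P4: corner angles sum to (9/4)*pi, defect = 2*pi - (9/4)*pi = -pi/4
adding the enclosed defects to the starting angle (mod 2*pi, induced orientation) gives the holonomy
final angle = (23/12)*pi - pi/4 = (5/3)*pi (mod 2*pi)

Answer: final direction angle = (5/3)*pi


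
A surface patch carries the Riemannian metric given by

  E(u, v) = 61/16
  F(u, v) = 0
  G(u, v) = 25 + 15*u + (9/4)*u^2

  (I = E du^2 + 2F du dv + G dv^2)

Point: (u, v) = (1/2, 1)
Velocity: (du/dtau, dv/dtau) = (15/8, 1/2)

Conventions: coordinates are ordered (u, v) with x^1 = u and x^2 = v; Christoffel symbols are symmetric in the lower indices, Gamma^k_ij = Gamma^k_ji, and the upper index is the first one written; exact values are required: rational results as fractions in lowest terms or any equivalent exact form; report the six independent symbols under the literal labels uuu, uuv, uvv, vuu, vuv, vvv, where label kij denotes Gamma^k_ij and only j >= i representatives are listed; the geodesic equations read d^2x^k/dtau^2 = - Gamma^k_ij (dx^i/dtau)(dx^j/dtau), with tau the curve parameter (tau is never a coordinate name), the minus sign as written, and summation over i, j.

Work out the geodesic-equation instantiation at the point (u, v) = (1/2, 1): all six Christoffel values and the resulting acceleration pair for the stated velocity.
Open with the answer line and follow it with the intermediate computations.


Answer: Gamma_uuu = 0, Gamma_uuv = 0, Gamma_uvv = -138/61, Gamma_vuu = 0, Gamma_vuv = 6/23, Gamma_vvv = 0; accelerations (d^2u/dtau^2, d^2v/dtau^2) = (69/122, -45/92)

E = 61/16, F = 0, G = 529/16 at the point
E_u = 0, E_v = 0, F_u = 0, F_v = 0, G_u = 69/4, G_v = 0
EG - F^2 = 32269/256;  g^inv = (256/32269) * [[529/16, 0], [0, 61/16]]
first-kind symbols [ij,l] = (1/2)(d_i g_jl + d_j g_il - d_l g_ij): [uu,u] = E_u/2 = 0, [uu,v] = F_u - E_v/2 = 0, [uv,u] = E_v/2 = 0, [uv,v] = G_u/2 = 69/8, [vv,u] = F_v - G_u/2 = -69/8, [vv,v] = G_v/2 = 0
Gamma^u_ij = (G*[ij,u] - F*[ij,v])/(EG - F^2), Gamma^v_ij = (E*[ij,v] - F*[ij,u])/(EG - F^2)
Gamma_uuu = 0, Gamma_uuv = 0, Gamma_uvv = -138/61, Gamma_vuu = 0, Gamma_vuv = 6/23, Gamma_vvv = 0
d^2u/dtau^2 = -(Gamma_uuu*(15/8)^2 + 2*Gamma_uuv*(15/8)*(1/2) + Gamma_uvv*(1/2)^2) = 69/122
d^2v/dtau^2 = -(Gamma_vuu*(15/8)^2 + 2*Gamma_vuv*(15/8)*(1/2) + Gamma_vvv*(1/2)^2) = -45/92


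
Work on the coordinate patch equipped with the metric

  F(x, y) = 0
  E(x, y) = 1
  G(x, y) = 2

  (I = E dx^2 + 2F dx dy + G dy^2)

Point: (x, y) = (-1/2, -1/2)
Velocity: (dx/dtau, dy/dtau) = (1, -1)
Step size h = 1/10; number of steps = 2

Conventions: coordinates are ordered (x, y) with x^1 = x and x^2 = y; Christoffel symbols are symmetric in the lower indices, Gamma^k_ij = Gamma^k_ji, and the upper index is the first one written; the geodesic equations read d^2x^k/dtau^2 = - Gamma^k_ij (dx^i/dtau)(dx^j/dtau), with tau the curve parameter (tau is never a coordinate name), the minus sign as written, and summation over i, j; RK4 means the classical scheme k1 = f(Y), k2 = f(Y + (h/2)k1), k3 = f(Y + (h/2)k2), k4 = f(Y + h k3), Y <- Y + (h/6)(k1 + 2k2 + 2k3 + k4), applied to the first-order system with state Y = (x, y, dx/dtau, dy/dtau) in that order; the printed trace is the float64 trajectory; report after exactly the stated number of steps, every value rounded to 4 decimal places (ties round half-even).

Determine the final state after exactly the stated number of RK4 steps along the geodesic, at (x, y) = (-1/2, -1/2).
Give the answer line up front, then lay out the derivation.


Answer: x = -0.3000, y = -0.7000, dx/dtau = 1.0000, dy/dtau = -1.0000

f(Y) = (dx/dtau, dy/dtau, -Gamma^x_ij Y'^i Y'^j, -Gamma^y_ij Y'^i Y'^j) with the Gammas evaluated at the stage position; h = 0.100000; intermediate values shown to 6 dp
step 0: x = -0.5000, y = -0.5000, dx/dtau = 1.0000, dy/dtau = -1.0000
step 1:
  k1: at (x, y) = (-0.500000, -0.500000), (dx/dtau, dy/dtau) = (1.000000, -1.000000); Gamma_xxx = 0.000000, Gamma_xxy = 0.000000, Gamma_xyy = 0.000000, Gamma_yxx = 0.000000, Gamma_yxy = 0.000000, Gamma_yyy = 0.000000; k1 = (1.000000, -1.000000, 0.000000, 0.000000)
  k2: at (x, y) = (-0.450000, -0.550000), (dx/dtau, dy/dtau) = (1.000000, -1.000000); Gamma_xxx = 0.000000, Gamma_xxy = 0.000000, Gamma_xyy = 0.000000, Gamma_yxx = 0.000000, Gamma_yxy = 0.000000, Gamma_yyy = 0.000000; k2 = (1.000000, -1.000000, 0.000000, 0.000000)
  k3: at (x, y) = (-0.450000, -0.550000), (dx/dtau, dy/dtau) = (1.000000, -1.000000); Gamma_xxx = 0.000000, Gamma_xxy = 0.000000, Gamma_xyy = 0.000000, Gamma_yxx = 0.000000, Gamma_yxy = 0.000000, Gamma_yyy = 0.000000; k3 = (1.000000, -1.000000, 0.000000, 0.000000)
  k4: at (x, y) = (-0.400000, -0.600000), (dx/dtau, dy/dtau) = (1.000000, -1.000000); Gamma_xxx = 0.000000, Gamma_xxy = 0.000000, Gamma_xyy = 0.000000, Gamma_yxx = 0.000000, Gamma_yxy = 0.000000, Gamma_yyy = 0.000000; k4 = (1.000000, -1.000000, 0.000000, 0.000000)
  Y <- Y + (h/6)(k1 + 2k2 + 2k3 + k4): x = -0.4000, y = -0.6000, dx/dtau = 1.0000, dy/dtau = -1.0000
step 2:
  k1: at (x, y) = (-0.400000, -0.600000), (dx/dtau, dy/dtau) = (1.000000, -1.000000); Gamma_xxx = 0.000000, Gamma_xxy = 0.000000, Gamma_xyy = 0.000000, Gamma_yxx = 0.000000, Gamma_yxy = 0.000000, Gamma_yyy = 0.000000; k1 = (1.000000, -1.000000, 0.000000, 0.000000)
  k2: at (x, y) = (-0.350000, -0.650000), (dx/dtau, dy/dtau) = (1.000000, -1.000000); Gamma_xxx = 0.000000, Gamma_xxy = 0.000000, Gamma_xyy = 0.000000, Gamma_yxx = 0.000000, Gamma_yxy = 0.000000, Gamma_yyy = 0.000000; k2 = (1.000000, -1.000000, 0.000000, 0.000000)
  k3: at (x, y) = (-0.350000, -0.650000), (dx/dtau, dy/dtau) = (1.000000, -1.000000); Gamma_xxx = 0.000000, Gamma_xxy = 0.000000, Gamma_xyy = 0.000000, Gamma_yxx = 0.000000, Gamma_yxy = 0.000000, Gamma_yyy = 0.000000; k3 = (1.000000, -1.000000, 0.000000, 0.000000)
  k4: at (x, y) = (-0.300000, -0.700000), (dx/dtau, dy/dtau) = (1.000000, -1.000000); Gamma_xxx = 0.000000, Gamma_xxy = 0.000000, Gamma_xyy = 0.000000, Gamma_yxx = 0.000000, Gamma_yxy = 0.000000, Gamma_yyy = 0.000000; k4 = (1.000000, -1.000000, 0.000000, 0.000000)
  Y <- Y + (h/6)(k1 + 2k2 + 2k3 + k4): x = -0.3000, y = -0.7000, dx/dtau = 1.0000, dy/dtau = -1.0000


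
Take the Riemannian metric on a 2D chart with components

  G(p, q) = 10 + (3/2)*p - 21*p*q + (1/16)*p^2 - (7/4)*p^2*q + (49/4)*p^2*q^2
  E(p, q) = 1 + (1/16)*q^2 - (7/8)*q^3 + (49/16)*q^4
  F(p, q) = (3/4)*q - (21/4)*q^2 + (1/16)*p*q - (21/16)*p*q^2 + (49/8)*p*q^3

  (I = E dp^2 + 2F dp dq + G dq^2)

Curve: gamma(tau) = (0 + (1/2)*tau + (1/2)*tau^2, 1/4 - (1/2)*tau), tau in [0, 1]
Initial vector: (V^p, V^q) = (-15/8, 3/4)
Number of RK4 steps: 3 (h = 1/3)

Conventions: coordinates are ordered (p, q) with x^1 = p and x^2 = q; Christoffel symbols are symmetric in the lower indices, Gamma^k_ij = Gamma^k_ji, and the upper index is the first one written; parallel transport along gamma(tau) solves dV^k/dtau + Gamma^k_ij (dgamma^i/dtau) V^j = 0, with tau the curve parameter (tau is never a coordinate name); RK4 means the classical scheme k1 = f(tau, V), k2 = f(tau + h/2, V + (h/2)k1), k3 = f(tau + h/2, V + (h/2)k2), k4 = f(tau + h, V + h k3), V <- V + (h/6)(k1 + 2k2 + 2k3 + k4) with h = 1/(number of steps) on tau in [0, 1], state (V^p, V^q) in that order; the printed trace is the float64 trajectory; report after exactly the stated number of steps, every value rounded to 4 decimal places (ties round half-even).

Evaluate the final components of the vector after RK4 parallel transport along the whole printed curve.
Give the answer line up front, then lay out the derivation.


Answer: V^p = -1.8701, V^q = 0.5055

gamma'(tau) = (1/2 + tau, -1/2); f(tau, V)^k = -Gamma^k_ij(gamma(tau)) gamma'^i(tau) V^j; h = 1/3; intermediate values shown to 6 dp
curve data and Christoffel symbols at the stage parameters:
  tau = 0.000000: gamma = (0.000000, 0.250000), gamma' = (0.500000, -0.500000); Gamma_ppp = 0.000000, Gamma_ppq = 0.002929, Gamma_pqq = 0.000000, Gamma_qpp = 0.000000, Gamma_qpq = -0.187459, Gamma_qqq = 0.000000
  tau = 0.166667: gamma = (0.097222, 0.166667), gamma' = (0.666667, -0.500000); Gamma_ppp = 0.000000, Gamma_ppq = 0.000236, Gamma_pqq = 0.000241, Gamma_qpp = 0.000000, Gamma_qpq = -0.100870, Gamma_qqq = -0.102971
  tau = 0.333333: gamma = (0.222222, 0.083333), gamma' = (0.833333, -0.500000); Gamma_ppp = 0.000000, Gamma_ppq = -0.000036, Gamma_pqq = -0.000679, Gamma_qpp = 0.000000, Gamma_qpq = -0.012531, Gamma_qqq = -0.233909
  tau = 0.500000: gamma = (0.375000, 0.000000), gamma' = (1.000000, -0.500000); Gamma_ppp = 0.000000, Gamma_ppq = 0.000000, Gamma_pqq = 0.000000, Gamma_qpp = 0.000000, Gamma_qpq = 0.073164, Gamma_qqq = -0.384111
  tau = 0.666667: gamma = (0.555556, -0.083333), gamma' = (1.166667, -0.500000); Gamma_ppp = 0.000000, Gamma_ppq = -0.001502, Gamma_pqq = 0.005391, Gamma_qpp = 0.000000, Gamma_qpq = 0.150288, Gamma_qqq = -0.539494
  tau = 0.833333: gamma = (0.763889, -0.166667), gamma' = (1.333333, -0.500000); Gamma_ppp = 0.000000, Gamma_ppq = -0.005286, Gamma_pqq = 0.016959, Gamma_qpp = 0.000000, Gamma_qpq = 0.212922, Gamma_qqq = -0.683124
  tau = 1.000000: gamma = (1.000000, -0.250000), gamma' = (1.500000, -0.500000); Gamma_ppp = 0.000000, Gamma_ppq = -0.010715, Gamma_pqq = 0.033336, Gamma_qpp = 0.000000, Gamma_qpq = 0.257167, Gamma_qqq = -0.800076
step 0: V^p = -1.8750, V^q = 0.7500
step 1: k1 = (-0.003844, 0.246040), k2 = (-0.000251, 0.107065), k3 = (-0.000250, 0.106670), k4 = (-0.000209, -0.071923); V <- V + (h/6)(k1 + 2k2 + 2k3 + k4): V^p = -1.8753, V^q = 0.7834
step 2: k1 = (-0.000208, -0.071694), k2 = (0.000000, -0.273212), k3 = (0.000000, -0.264303), k4 = (0.004501, -0.450391); V <- V + (h/6)(k1 + 2k2 + 2k3 + k4): V^p = -1.8750, V^q = 0.6947
step 3: k1 = (0.004498, -0.450093), k2 = (0.014575, -0.587121), k3 = (0.014216, -0.572658), k4 = (0.026516, -0.636376); V <- V + (h/6)(k1 + 2k2 + 2k3 + k4): V^p = -1.8701, V^q = 0.5055


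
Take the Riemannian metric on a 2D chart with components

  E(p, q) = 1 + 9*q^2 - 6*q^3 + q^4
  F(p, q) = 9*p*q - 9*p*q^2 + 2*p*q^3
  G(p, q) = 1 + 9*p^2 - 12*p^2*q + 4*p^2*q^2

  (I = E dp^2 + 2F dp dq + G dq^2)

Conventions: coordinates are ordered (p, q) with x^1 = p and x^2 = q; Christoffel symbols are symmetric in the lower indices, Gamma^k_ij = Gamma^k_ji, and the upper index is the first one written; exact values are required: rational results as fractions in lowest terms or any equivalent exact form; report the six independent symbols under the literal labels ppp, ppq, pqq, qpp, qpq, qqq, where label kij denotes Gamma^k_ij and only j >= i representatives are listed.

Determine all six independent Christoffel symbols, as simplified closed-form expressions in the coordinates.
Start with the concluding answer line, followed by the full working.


Answer: Gamma_ppp = 0, Gamma_ppq = (2*q^3 - 9*q^2 + 9*q)/(4*p^2*q^2 - 12*p^2*q + 9*p^2 + q^4 - 6*q^3 + 9*q^2 + 1), Gamma_pqq = (2*p*q^2 - 6*p*q)/(4*p^2*q^2 - 12*p^2*q + 9*p^2 + q^4 - 6*q^3 + 9*q^2 + 1), Gamma_qpp = 0, Gamma_qpq = (4*p*q^2 - 12*p*q + 9*p)/(4*p^2*q^2 - 12*p^2*q + 9*p^2 + q^4 - 6*q^3 + 9*q^2 + 1), Gamma_qqq = (4*p^2*q - 6*p^2)/(4*p^2*q^2 - 12*p^2*q + 9*p^2 + q^4 - 6*q^3 + 9*q^2 + 1)

E = 1 + 9*q^2 - 6*q^3 + q^4; F = 9*p*q - 9*p*q^2 + 2*p*q^3; G = 1 + 9*p^2 - 12*p^2*q + 4*p^2*q^2
Gamma^k_ij = (1/2) g^{kl} (d_i g_jl + d_j g_il - d_l g_ij), with g^inv = (1/(EG-F^2)) [[G, -F], [-F, E]]
first partials: E_p = 0, E_q = 18*q - 18*q^2 + 4*q^3, F_p = 9*q - 9*q^2 + 2*q^3, F_q = 9*p - 18*p*q + 6*p*q^2, G_p = 18*p - 24*p*q + 8*p*q^2, G_q = -12*p^2 + 8*p^2*q
D = EG - F^2 = 1 + 9*q^2 + 9*p^2 - 6*q^3 - 12*p^2*q + q^4 + 4*p^2*q^2
expanded: Gamma^p_pp = (G E_p - 2F F_p + F E_q)/(2D), Gamma^p_pq = (G E_q - F G_p)/(2D), Gamma^p_qq = (2G F_q - G G_p - F G_q)/(2D), Gamma^q_pp = (2E F_p - E E_q - F E_p)/(2D), Gamma^q_pq = (E G_p - F E_q)/(2D), Gamma^q_qq = (E G_q - 2F F_q + F G_p)/(2D); substitute and cancel common factors


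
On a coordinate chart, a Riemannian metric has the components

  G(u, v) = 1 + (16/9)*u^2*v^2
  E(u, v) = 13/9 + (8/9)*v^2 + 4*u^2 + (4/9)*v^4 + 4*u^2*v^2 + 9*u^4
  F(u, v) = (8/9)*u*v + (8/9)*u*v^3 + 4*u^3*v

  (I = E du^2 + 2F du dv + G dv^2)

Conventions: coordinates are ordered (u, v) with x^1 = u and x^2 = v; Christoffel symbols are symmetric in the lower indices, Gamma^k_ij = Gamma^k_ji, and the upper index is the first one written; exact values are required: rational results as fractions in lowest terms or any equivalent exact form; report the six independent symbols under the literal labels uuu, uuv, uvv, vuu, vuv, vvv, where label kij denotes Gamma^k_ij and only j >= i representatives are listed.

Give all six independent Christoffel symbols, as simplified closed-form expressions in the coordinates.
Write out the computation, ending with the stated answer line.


E = 13/9 + (8/9)*v^2 + 4*u^2 + (4/9)*v^4 + 4*u^2*v^2 + 9*u^4; F = (8/9)*u*v + (8/9)*u*v^3 + 4*u^3*v; G = 1 + (16/9)*u^2*v^2
Gamma^k_ij = (1/2) g^{kl} (d_i g_jl + d_j g_il - d_l g_ij), with g^inv = (1/(EG-F^2)) [[G, -F], [-F, E]]
first partials: E_u = 8*u + 8*u*v^2 + 36*u^3, E_v = (16/9)*v + (16/9)*v^3 + 8*u^2*v, F_u = (8/9)*v + (8/9)*v^3 + 12*u^2*v, F_v = (8/9)*u + (8/3)*u*v^2 + 4*u^3, G_u = (32/9)*u*v^2, G_v = (32/9)*u^2*v
D = EG - F^2 = 13/9 + (8/9)*v^2 + 4*u^2 + (4/9)*v^4 + (52/9)*u^2*v^2 + 9*u^4
expanded: Gamma^u_uu = (G E_u - 2F F_u + F E_v)/(2D), Gamma^u_uv = (G E_v - F G_u)/(2D), Gamma^u_vv = (2G F_v - G G_u - F G_v)/(2D), Gamma^v_uu = (2E F_u - E E_v - F E_u)/(2D), Gamma^v_uv = (E G_u - F E_v)/(2D), Gamma^v_vv = (E G_v - 2F F_v + F G_u)/(2D); substitute and cancel common factors

Answer: Gamma_uuu = (162*u^3 + 36*u*v^2 + 36*u)/(81*u^4 + 52*u^2*v^2 + 36*u^2 + 4*v^4 + 8*v^2 + 13), Gamma_uuv = (36*u^2*v + 8*v^3 + 8*v)/(81*u^4 + 52*u^2*v^2 + 36*u^2 + 4*v^4 + 8*v^2 + 13), Gamma_uvv = (36*u^3 + 8*u*v^2 + 8*u)/(81*u^4 + 52*u^2*v^2 + 36*u^2 + 4*v^4 + 8*v^2 + 13), Gamma_vuu = 72*u^2*v/(81*u^4 + 52*u^2*v^2 + 36*u^2 + 4*v^4 + 8*v^2 + 13), Gamma_vuv = 16*u*v^2/(81*u^4 + 52*u^2*v^2 + 36*u^2 + 4*v^4 + 8*v^2 + 13), Gamma_vvv = 16*u^2*v/(81*u^4 + 52*u^2*v^2 + 36*u^2 + 4*v^4 + 8*v^2 + 13)


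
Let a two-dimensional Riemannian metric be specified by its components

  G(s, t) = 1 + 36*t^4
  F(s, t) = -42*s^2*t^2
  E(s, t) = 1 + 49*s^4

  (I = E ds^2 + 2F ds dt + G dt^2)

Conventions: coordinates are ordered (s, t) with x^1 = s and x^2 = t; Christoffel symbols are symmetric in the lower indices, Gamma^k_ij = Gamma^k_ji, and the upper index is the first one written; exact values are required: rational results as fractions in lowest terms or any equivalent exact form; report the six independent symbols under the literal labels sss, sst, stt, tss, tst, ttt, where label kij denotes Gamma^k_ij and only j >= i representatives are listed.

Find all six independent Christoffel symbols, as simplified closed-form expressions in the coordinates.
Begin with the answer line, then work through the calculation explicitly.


Answer: Gamma_sss = 98*s^3/(49*s^4 + 36*t^4 + 1), Gamma_sst = 0, Gamma_stt = -84*s^2*t/(49*s^4 + 36*t^4 + 1), Gamma_tss = -84*s*t^2/(49*s^4 + 36*t^4 + 1), Gamma_tst = 0, Gamma_ttt = 72*t^3/(49*s^4 + 36*t^4 + 1)

E = 1 + 49*s^4; F = -42*s^2*t^2; G = 1 + 36*t^4
Gamma^k_ij = (1/2) g^{kl} (d_i g_jl + d_j g_il - d_l g_ij), with g^inv = (1/(EG-F^2)) [[G, -F], [-F, E]]
first partials: E_s = 196*s^3, E_t = 0, F_s = -84*s*t^2, F_t = -84*s^2*t, G_s = 0, G_t = 144*t^3
D = EG - F^2 = 1 + 36*t^4 + 49*s^4
expanded: Gamma^s_ss = (G E_s - 2F F_s + F E_t)/(2D), Gamma^s_st = (G E_t - F G_s)/(2D), Gamma^s_tt = (2G F_t - G G_s - F G_t)/(2D), Gamma^t_ss = (2E F_s - E E_t - F E_s)/(2D), Gamma^t_st = (E G_s - F E_t)/(2D), Gamma^t_tt = (E G_t - 2F F_t + F G_s)/(2D); substitute and cancel common factors


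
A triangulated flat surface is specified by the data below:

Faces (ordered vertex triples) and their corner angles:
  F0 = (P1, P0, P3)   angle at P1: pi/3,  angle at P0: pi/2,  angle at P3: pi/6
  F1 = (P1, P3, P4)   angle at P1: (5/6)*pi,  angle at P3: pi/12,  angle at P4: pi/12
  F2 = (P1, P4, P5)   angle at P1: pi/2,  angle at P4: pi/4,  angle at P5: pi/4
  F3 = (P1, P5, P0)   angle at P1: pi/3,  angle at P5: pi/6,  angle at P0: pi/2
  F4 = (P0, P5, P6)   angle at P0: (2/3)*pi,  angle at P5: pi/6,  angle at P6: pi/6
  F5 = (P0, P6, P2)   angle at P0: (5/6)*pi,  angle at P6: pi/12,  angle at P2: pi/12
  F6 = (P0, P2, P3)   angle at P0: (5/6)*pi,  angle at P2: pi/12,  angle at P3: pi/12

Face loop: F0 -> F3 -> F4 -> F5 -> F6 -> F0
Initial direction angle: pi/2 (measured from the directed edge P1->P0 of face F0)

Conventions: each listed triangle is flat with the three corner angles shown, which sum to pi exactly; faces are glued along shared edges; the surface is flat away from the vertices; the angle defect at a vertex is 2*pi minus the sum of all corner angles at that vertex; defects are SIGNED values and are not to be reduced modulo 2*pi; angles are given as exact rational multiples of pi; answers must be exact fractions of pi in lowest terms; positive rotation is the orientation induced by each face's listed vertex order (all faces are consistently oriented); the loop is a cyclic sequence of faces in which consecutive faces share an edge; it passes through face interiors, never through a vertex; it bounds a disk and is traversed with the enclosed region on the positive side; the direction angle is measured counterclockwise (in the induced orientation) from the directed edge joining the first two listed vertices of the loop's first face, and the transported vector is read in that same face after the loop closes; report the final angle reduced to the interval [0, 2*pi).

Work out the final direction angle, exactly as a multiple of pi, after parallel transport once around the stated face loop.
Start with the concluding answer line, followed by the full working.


Answer: final direction angle = (7/6)*pi

enclosed vertex P0: corner angles sum to (10/3)*pi, defect = 2*pi - (10/3)*pi = (-4/3)*pi
final direction = starting direction + enclosed defect total, reduced mod 2*pi (induced orientation)
final angle = pi/2 - (4/3)*pi = (7/6)*pi (mod 2*pi)


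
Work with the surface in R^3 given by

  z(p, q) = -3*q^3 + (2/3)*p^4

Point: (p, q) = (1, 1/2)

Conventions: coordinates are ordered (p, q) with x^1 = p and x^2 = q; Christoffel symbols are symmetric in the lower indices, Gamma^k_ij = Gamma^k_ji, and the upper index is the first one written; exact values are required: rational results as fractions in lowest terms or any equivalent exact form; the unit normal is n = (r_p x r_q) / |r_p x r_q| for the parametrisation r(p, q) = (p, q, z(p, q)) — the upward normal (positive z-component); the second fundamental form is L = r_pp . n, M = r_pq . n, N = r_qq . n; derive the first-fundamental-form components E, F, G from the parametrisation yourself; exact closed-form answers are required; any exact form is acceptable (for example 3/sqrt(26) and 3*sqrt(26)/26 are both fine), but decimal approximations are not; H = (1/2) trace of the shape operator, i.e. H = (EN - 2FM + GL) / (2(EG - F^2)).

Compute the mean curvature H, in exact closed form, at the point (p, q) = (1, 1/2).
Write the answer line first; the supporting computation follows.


Answer: H = -432*sqrt(1897)/73441

z_p = 8/3, z_q = -9/4, z_pp = 8, z_pq = 0, z_qq = -9
E = 73/9, F = -6, G = 97/16; answer radicand W^2 = 1897/144
unnormalised second-form numerators: l = 8, m = 0, n = -9; L = l/sqrt(1897/144), and similarly M = m/sqrt(W^2), N = n/sqrt(W^2)
H = (E*n - 2*F*m + G*l) / (2*(EG - F^2)*sqrt(W^2)); E*n - 2*F*m + G*l = -49/2, EG - F^2 = 1897/144, so H = (-252/271)/sqrt(1897/144)


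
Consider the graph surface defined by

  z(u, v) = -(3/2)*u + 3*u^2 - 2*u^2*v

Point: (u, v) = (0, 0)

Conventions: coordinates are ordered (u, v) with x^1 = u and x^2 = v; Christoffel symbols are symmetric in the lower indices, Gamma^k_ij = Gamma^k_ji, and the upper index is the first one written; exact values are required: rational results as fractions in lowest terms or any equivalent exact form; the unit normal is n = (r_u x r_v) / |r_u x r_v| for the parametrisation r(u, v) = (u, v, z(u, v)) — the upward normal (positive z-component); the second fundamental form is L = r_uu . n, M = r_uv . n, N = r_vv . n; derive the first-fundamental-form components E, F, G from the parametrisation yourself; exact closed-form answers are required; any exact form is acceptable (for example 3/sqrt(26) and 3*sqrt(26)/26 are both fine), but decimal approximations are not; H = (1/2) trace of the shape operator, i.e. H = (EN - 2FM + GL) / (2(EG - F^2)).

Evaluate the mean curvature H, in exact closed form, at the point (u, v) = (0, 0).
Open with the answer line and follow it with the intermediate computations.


Answer: H = 24*sqrt(13)/169

z_u = -3/2, z_v = 0, z_uu = 6, z_uv = 0, z_vv = 0
E = 13/4, F = 0, G = 1; answer radicand W^2 = 13/4
unnormalised second-form numerators: l = 6, m = 0, n = 0; L = l/sqrt(13/4), and similarly M = m/sqrt(W^2), N = n/sqrt(W^2)
H = (E*n - 2*F*m + G*l) / (2*(EG - F^2)*sqrt(W^2)); E*n - 2*F*m + G*l = 6, EG - F^2 = 13/4, so H = (12/13)/sqrt(13/4)


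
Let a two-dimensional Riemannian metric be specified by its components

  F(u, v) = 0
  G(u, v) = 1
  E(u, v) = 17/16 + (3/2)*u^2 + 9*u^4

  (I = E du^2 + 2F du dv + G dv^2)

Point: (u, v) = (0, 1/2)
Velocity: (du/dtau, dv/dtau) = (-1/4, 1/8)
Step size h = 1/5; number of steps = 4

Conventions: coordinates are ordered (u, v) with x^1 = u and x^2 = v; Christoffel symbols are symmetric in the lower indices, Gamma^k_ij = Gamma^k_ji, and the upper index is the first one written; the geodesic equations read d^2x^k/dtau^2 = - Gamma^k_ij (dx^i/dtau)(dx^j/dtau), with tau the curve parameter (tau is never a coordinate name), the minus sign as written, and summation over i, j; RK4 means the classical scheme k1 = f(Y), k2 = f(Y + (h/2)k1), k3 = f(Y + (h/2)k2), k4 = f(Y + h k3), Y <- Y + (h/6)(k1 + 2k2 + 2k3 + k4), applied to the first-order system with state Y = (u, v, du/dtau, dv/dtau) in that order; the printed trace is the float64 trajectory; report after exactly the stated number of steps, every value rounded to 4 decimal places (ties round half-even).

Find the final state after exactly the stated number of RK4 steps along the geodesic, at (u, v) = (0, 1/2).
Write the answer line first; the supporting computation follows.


Answer: u = -0.1979, v = 0.6000, du/dtau = -0.2419, dv/dtau = 0.1250

f(Y) = (du/dtau, dv/dtau, -Gamma^u_ij Y'^i Y'^j, -Gamma^v_ij Y'^i Y'^j) with the Gammas evaluated at the stage position; h = 0.200000; intermediate values shown to 6 dp
step 0: u = 0.0000, v = 0.5000, du/dtau = -0.2500, dv/dtau = 0.1250
step 1:
  k1: at (u, v) = (0.000000, 0.500000), (du/dtau, dv/dtau) = (-0.250000, 0.125000); Gamma_uuu = 0.000000, Gamma_uuv = 0.000000, Gamma_uvv = 0.000000, Gamma_vuu = 0.000000, Gamma_vuv = 0.000000, Gamma_vvv = 0.000000; k1 = (-0.250000, 0.125000, 0.000000, 0.000000)
  k2: at (u, v) = (-0.025000, 0.512500), (du/dtau, dv/dtau) = (-0.250000, 0.125000); Gamma_uuu = -0.035527, Gamma_uuv = 0.000000, Gamma_uvv = 0.000000, Gamma_vuu = 0.000000, Gamma_vuv = 0.000000, Gamma_vvv = 0.000000; k2 = (-0.250000, 0.125000, 0.002220, 0.000000)
  k3: at (u, v) = (-0.025000, 0.512500), (du/dtau, dv/dtau) = (-0.249778, 0.125000); Gamma_uuu = -0.035527, Gamma_uuv = 0.000000, Gamma_uvv = 0.000000, Gamma_vuu = 0.000000, Gamma_vuv = 0.000000, Gamma_vvv = 0.000000; k3 = (-0.249778, 0.125000, 0.002217, 0.000000)
  k4: at (u, v) = (-0.049956, 0.525000), (du/dtau, dv/dtau) = (-0.249557, 0.125000); Gamma_uuu = -0.072379, Gamma_uuv = 0.000000, Gamma_uvv = 0.000000, Gamma_vuu = 0.000000, Gamma_vuv = 0.000000, Gamma_vvv = 0.000000; k4 = (-0.249557, 0.125000, 0.004508, 0.000000)
  Y <- Y + (h/6)(k1 + 2k2 + 2k3 + k4): u = -0.0500, v = 0.5250, du/dtau = -0.2496, dv/dtau = 0.1250
step 2:
  k1: at (u, v) = (-0.049970, 0.525000), (du/dtau, dv/dtau) = (-0.249554, 0.125000); Gamma_uuu = -0.072401, Gamma_uuv = 0.000000, Gamma_uvv = 0.000000, Gamma_vuu = 0.000000, Gamma_vuv = 0.000000, Gamma_vvv = 0.000000; k1 = (-0.249554, 0.125000, 0.004509, 0.000000)
  k2: at (u, v) = (-0.074926, 0.537500), (du/dtau, dv/dtau) = (-0.249103, 0.125000); Gamma_uuu = -0.111986, Gamma_uuv = 0.000000, Gamma_uvv = 0.000000, Gamma_vuu = 0.000000, Gamma_vuv = 0.000000, Gamma_vvv = 0.000000; k2 = (-0.249103, 0.125000, 0.006949, 0.000000)
  k3: at (u, v) = (-0.074881, 0.537500), (du/dtau, dv/dtau) = (-0.248859, 0.125000); Gamma_uuu = -0.111911, Gamma_uuv = 0.000000, Gamma_uvv = 0.000000, Gamma_vuu = 0.000000, Gamma_vuv = 0.000000, Gamma_vvv = 0.000000; k3 = (-0.248859, 0.125000, 0.006931, 0.000000)
  k4: at (u, v) = (-0.099742, 0.550000), (du/dtau, dv/dtau) = (-0.248168, 0.125000); Gamma_uuu = -0.155312, Gamma_uuv = 0.000000, Gamma_uvv = 0.000000, Gamma_vuu = 0.000000, Gamma_vuv = 0.000000, Gamma_vvv = 0.000000; k4 = (-0.248168, 0.125000, 0.009565, 0.000000)
  Y <- Y + (h/6)(k1 + 2k2 + 2k3 + k4): u = -0.0998, v = 0.5500, du/dtau = -0.2482, dv/dtau = 0.1250
step 3:
  k1: at (u, v) = (-0.099759, 0.550000), (du/dtau, dv/dtau) = (-0.248159, 0.125000); Gamma_uuu = -0.155342, Gamma_uuv = 0.000000, Gamma_uvv = 0.000000, Gamma_vuu = 0.000000, Gamma_vuv = 0.000000, Gamma_vvv = 0.000000; k1 = (-0.248159, 0.125000, 0.009566, 0.000000)
  k2: at (u, v) = (-0.124575, 0.562500), (du/dtau, dv/dtau) = (-0.247203, 0.125000); Gamma_uuu = -0.203742, Gamma_uuv = 0.000000, Gamma_uvv = 0.000000, Gamma_vuu = 0.000000, Gamma_vuv = 0.000000, Gamma_vvv = 0.000000; k2 = (-0.247203, 0.125000, 0.012451, 0.000000)
  k3: at (u, v) = (-0.124479, 0.562500), (du/dtau, dv/dtau) = (-0.246914, 0.125000); Gamma_uuu = -0.203545, Gamma_uuv = 0.000000, Gamma_uvv = 0.000000, Gamma_vuu = 0.000000, Gamma_vuv = 0.000000, Gamma_vvv = 0.000000; k3 = (-0.246914, 0.125000, 0.012409, 0.000000)
  k4: at (u, v) = (-0.149142, 0.575000), (du/dtau, dv/dtau) = (-0.245678, 0.125000); Gamma_uuu = -0.257585, Gamma_uuv = 0.000000, Gamma_uvv = 0.000000, Gamma_vuu = 0.000000, Gamma_vuv = 0.000000, Gamma_vvv = 0.000000; k4 = (-0.245678, 0.125000, 0.015547, 0.000000)
  Y <- Y + (h/6)(k1 + 2k2 + 2k3 + k4): u = -0.1492, v = 0.5750, du/dtau = -0.2457, dv/dtau = 0.1250
step 4:
  k1: at (u, v) = (-0.149161, 0.575000), (du/dtau, dv/dtau) = (-0.245665, 0.125000); Gamma_uuu = -0.257630, Gamma_uuv = 0.000000, Gamma_uvv = 0.000000, Gamma_vuu = 0.000000, Gamma_vuv = 0.000000, Gamma_vvv = 0.000000; k1 = (-0.245665, 0.125000, 0.015548, 0.000000)
  k2: at (u, v) = (-0.173728, 0.587500), (du/dtau, dv/dtau) = (-0.244110, 0.125000); Gamma_uuu = -0.318083, Gamma_uuv = 0.000000, Gamma_uvv = 0.000000, Gamma_vuu = 0.000000, Gamma_vuv = 0.000000, Gamma_vvv = 0.000000; k2 = (-0.244110, 0.125000, 0.018954, 0.000000)
  k3: at (u, v) = (-0.173572, 0.587500), (du/dtau, dv/dtau) = (-0.243770, 0.125000); Gamma_uuu = -0.317678, Gamma_uuv = 0.000000, Gamma_uvv = 0.000000, Gamma_vuu = 0.000000, Gamma_vuv = 0.000000, Gamma_vvv = 0.000000; k3 = (-0.243770, 0.125000, 0.018878, 0.000000)
  k4: at (u, v) = (-0.197915, 0.600000), (du/dtau, dv/dtau) = (-0.241890, 0.125000); Gamma_uuu = -0.384485, Gamma_uuv = 0.000000, Gamma_uvv = 0.000000, Gamma_vuu = 0.000000, Gamma_vuv = 0.000000, Gamma_vvv = 0.000000; k4 = (-0.241890, 0.125000, 0.022496, 0.000000)
  Y <- Y + (h/6)(k1 + 2k2 + 2k3 + k4): u = -0.1979, v = 0.6000, du/dtau = -0.2419, dv/dtau = 0.1250


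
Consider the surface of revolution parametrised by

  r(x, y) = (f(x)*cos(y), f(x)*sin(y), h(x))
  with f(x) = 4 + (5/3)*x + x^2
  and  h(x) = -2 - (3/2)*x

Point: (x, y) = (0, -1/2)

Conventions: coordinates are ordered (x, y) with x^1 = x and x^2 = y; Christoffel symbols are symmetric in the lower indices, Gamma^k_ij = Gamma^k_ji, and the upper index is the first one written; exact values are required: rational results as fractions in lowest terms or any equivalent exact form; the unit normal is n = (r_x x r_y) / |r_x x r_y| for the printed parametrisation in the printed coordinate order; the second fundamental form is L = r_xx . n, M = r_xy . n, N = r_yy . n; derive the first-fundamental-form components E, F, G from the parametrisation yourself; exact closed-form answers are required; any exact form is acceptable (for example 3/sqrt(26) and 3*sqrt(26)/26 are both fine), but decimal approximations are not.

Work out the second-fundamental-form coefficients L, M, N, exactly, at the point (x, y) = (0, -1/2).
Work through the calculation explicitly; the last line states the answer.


f = 4, f' = 5/3, f'' = 2, h' = -3/2, h'' = 0
E = 181/36, F = 0, G = 16; answer radicand W^2 = 181/36
unnormalised second-form numerators: l = 3, m = 0, n = -6; L = l/sqrt(181/36), and similarly M = m/sqrt(W^2), N = n/sqrt(W^2)

Answer: L = 18*sqrt(181)/181, M = 0, N = -36*sqrt(181)/181


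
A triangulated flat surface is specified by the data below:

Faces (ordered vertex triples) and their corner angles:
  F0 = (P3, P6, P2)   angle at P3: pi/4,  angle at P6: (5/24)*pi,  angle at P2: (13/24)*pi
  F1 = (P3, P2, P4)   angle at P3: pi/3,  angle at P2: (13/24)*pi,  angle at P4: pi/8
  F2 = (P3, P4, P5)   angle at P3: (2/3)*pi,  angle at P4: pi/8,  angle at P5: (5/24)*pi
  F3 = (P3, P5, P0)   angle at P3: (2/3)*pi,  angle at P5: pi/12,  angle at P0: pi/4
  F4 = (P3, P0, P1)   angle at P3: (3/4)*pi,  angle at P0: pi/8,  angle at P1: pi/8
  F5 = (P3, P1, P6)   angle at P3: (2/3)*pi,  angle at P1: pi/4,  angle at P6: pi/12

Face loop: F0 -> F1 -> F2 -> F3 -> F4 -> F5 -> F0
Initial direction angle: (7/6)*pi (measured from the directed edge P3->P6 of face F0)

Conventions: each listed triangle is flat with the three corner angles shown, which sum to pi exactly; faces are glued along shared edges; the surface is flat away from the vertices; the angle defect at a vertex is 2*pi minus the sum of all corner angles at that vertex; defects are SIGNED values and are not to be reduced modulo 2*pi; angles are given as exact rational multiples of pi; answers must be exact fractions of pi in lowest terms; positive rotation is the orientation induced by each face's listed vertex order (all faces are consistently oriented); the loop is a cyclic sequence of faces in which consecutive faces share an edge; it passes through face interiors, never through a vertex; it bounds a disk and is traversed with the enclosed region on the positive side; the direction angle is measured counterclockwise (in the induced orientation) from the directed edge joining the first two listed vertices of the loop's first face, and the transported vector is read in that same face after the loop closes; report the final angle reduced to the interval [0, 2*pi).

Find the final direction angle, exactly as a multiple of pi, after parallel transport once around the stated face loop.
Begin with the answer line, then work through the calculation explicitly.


Answer: final direction angle = (11/6)*pi

enclosed vertex P3: corner angles sum to (10/3)*pi, defect = 2*pi - (10/3)*pi = (-4/3)*pi
the rotation equals the total enclosed defect, so the final angle is initial + defects (mod 2*pi)
final angle = (7/6)*pi - (4/3)*pi = (11/6)*pi (mod 2*pi)


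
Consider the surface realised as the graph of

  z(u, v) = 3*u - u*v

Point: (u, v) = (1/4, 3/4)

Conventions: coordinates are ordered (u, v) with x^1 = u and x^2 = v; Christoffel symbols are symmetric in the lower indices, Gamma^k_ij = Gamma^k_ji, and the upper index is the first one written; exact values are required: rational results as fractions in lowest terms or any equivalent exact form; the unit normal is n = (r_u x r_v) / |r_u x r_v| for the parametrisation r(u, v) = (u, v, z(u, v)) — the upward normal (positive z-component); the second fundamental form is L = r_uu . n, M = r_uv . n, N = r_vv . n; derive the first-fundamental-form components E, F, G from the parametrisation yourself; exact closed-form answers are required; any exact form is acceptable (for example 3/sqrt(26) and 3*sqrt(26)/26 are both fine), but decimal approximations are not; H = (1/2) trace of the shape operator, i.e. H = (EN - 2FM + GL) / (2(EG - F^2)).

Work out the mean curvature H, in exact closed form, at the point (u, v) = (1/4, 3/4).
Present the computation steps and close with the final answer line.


z_u = 9/4, z_v = -1/4, z_uu = 0, z_uv = -1, z_vv = 0
E = 97/16, F = -9/16, G = 17/16; answer radicand W^2 = 49/8
unnormalised second-form numerators: l = 0, m = -1, n = 0; L = l/sqrt(49/8), and similarly M = m/sqrt(W^2), N = n/sqrt(W^2)
H = (E*n - 2*F*m + G*l) / (2*(EG - F^2)*sqrt(W^2)); E*n - 2*F*m + G*l = -9/8, EG - F^2 = 49/8, so H = (-9/98)/sqrt(49/8)

Answer: H = -9*sqrt(2)/343


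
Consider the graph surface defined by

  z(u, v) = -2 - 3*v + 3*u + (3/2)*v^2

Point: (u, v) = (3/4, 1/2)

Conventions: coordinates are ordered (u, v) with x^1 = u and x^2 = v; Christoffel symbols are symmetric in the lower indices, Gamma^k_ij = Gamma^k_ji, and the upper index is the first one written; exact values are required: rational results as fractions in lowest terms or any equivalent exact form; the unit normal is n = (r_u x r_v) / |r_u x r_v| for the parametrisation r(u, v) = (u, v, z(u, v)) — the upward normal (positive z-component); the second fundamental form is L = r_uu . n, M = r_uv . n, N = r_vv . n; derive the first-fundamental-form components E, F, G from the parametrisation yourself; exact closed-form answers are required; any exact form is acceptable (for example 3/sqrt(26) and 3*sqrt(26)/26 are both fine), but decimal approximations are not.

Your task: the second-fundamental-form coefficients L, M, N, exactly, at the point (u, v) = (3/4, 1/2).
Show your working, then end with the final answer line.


z_u = 3, z_v = -3/2, z_uu = 0, z_uv = 0, z_vv = 3
E = 10, F = -9/2, G = 13/4; answer radicand W^2 = 49/4
unnormalised second-form numerators: l = 0, m = 0, n = 3; L = l/sqrt(49/4), and similarly M = m/sqrt(W^2), N = n/sqrt(W^2)

Answer: L = 0, M = 0, N = 6/7


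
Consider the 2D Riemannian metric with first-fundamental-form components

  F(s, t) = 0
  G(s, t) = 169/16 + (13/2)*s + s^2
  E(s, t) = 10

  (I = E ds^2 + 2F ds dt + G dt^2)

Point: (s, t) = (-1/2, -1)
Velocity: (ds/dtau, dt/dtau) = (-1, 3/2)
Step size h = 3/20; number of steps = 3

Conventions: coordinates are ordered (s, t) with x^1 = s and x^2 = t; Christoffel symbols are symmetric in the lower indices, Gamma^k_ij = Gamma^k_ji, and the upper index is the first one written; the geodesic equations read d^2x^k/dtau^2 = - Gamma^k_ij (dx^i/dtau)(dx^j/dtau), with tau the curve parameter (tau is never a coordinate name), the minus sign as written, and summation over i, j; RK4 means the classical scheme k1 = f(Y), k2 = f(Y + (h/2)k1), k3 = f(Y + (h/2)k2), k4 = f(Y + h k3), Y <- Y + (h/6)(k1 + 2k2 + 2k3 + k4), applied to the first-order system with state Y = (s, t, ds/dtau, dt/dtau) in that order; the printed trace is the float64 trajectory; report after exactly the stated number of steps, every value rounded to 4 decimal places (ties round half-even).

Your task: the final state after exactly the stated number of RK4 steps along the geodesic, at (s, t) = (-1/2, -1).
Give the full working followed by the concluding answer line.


f(Y) = (ds/dtau, dt/dtau, -Gamma^s_ij Y'^i Y'^j, -Gamma^t_ij Y'^i Y'^j) with the Gammas evaluated at the stage position; h = 0.150000; intermediate values shown to 6 dp
step 0: s = -0.5000, t = -1.0000, ds/dtau = -1.0000, dt/dtau = 1.5000
step 1:
  k1: at (s, t) = (-0.500000, -1.000000), (ds/dtau, dt/dtau) = (-1.000000, 1.500000); Gamma_sss = 0.000000, Gamma_sst = 0.000000, Gamma_stt = -0.275000, Gamma_tss = 0.000000, Gamma_tst = 0.363636, Gamma_ttt = 0.000000; k1 = (-1.000000, 1.500000, 0.618750, 1.090909)
  k2: at (s, t) = (-0.575000, -0.887500), (ds/dtau, dt/dtau) = (-0.953594, 1.581818); Gamma_sss = 0.000000, Gamma_sst = 0.000000, Gamma_stt = -0.267500, Gamma_tss = 0.000000, Gamma_tst = 0.373832, Gamma_ttt = 0.000000; k2 = (-0.953594, 1.581818, 0.669325, 1.127785)
  k3: at (s, t) = (-0.571520, -0.881364), (ds/dtau, dt/dtau) = (-0.949801, 1.584584); Gamma_sss = 0.000000, Gamma_sst = 0.000000, Gamma_stt = -0.267848, Gamma_tss = 0.000000, Gamma_tst = 0.373346, Gamma_ttt = 0.000000; k3 = (-0.949801, 1.584584, 0.672541, 1.123800)
  k4: at (s, t) = (-0.642470, -0.762312), (ds/dtau, dt/dtau) = (-0.899119, 1.668570); Gamma_sss = 0.000000, Gamma_sst = 0.000000, Gamma_stt = -0.260753, Gamma_tss = 0.000000, Gamma_tst = 0.383505, Gamma_ttt = 0.000000; k4 = (-0.899119, 1.668570, 0.725969, 1.150700)
  Y <- Y + (h/6)(k1 + 2k2 + 2k3 + k4): s = -0.6426, t = -0.7625, ds/dtau = -0.8993, dt/dtau = 1.6686
step 2:
  k1: at (s, t) = (-0.642648, -0.762466), (ds/dtau, dt/dtau) = (-0.899289, 1.668619); Gamma_sss = 0.000000, Gamma_sst = 0.000000, Gamma_stt = -0.260735, Gamma_tss = 0.000000, Gamma_tst = 0.383531, Gamma_ttt = 0.000000; k1 = (-0.899289, 1.668619, 0.725963, 1.151030)
  k2: at (s, t) = (-0.710094, -0.637319), (ds/dtau, dt/dtau) = (-0.844842, 1.754947); Gamma_sss = 0.000000, Gamma_sst = 0.000000, Gamma_stt = -0.253991, Gamma_tss = 0.000000, Gamma_tst = 0.393715, Gamma_ttt = 0.000000; k2 = (-0.844842, 1.754947, 0.782250, 1.167486)
  k3: at (s, t) = (-0.706011, -0.630845), (ds/dtau, dt/dtau) = (-0.840620, 1.756181); Gamma_sss = 0.000000, Gamma_sst = 0.000000, Gamma_stt = -0.254399, Gamma_tss = 0.000000, Gamma_tst = 0.393083, Gamma_ttt = 0.000000; k3 = (-0.840620, 1.756181, 0.784610, 1.160603)
  k4: at (s, t) = (-0.768741, -0.499039), (ds/dtau, dt/dtau) = (-0.781597, 1.842710); Gamma_sss = 0.000000, Gamma_sst = 0.000000, Gamma_stt = -0.248126, Gamma_tss = 0.000000, Gamma_tst = 0.403021, Gamma_ttt = 0.000000; k4 = (-0.781597, 1.842710, 0.842531, 1.160908)
  Y <- Y + (h/6)(k1 + 2k2 + 2k3 + k4): s = -0.7689, t = -0.4991, ds/dtau = -0.7817, dt/dtau = 1.8428
step 3:
  k1: at (s, t) = (-0.768943, -0.499126), (ds/dtau, dt/dtau) = (-0.781733, 1.842822); Gamma_sss = 0.000000, Gamma_sst = 0.000000, Gamma_stt = -0.248106, Gamma_tss = 0.000000, Gamma_tst = 0.403054, Gamma_ttt = 0.000000; k1 = (-0.781733, 1.842822, 0.842566, 1.161276)
  k2: at (s, t) = (-0.827573, -0.360914), (ds/dtau, dt/dtau) = (-0.718541, 1.929918); Gamma_sss = 0.000000, Gamma_sst = 0.000000, Gamma_stt = -0.242243, Gamma_tss = 0.000000, Gamma_tst = 0.412809, Gamma_ttt = 0.000000; k2 = (-0.718541, 1.929918, 0.902253, 1.144906)
  k3: at (s, t) = (-0.822833, -0.354382), (ds/dtau, dt/dtau) = (-0.714064, 1.928690); Gamma_sss = 0.000000, Gamma_sst = 0.000000, Gamma_stt = -0.242717, Gamma_tss = 0.000000, Gamma_tst = 0.412003, Gamma_ttt = 0.000000; k3 = (-0.714064, 1.928690, 0.902869, 1.134829)
  k4: at (s, t) = (-0.876053, -0.209822), (ds/dtau, dt/dtau) = (-0.646303, 2.013047); Gamma_sss = 0.000000, Gamma_sst = 0.000000, Gamma_stt = -0.237395, Gamma_tss = 0.000000, Gamma_tst = 0.421239, Gamma_ttt = 0.000000; k4 = (-0.646303, 2.013047, 0.962008, 1.096097)
  Y <- Y + (h/6)(k1 + 2k2 + 2k3 + k4): s = -0.8763, t = -0.2098, ds/dtau = -0.6464, dt/dtau = 2.0132

Answer: s = -0.8763, t = -0.2098, ds/dtau = -0.6464, dt/dtau = 2.0132
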